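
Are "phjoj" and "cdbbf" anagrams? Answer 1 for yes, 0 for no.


Strings: "phjoj", "cdbbf"
Sorted first:  hjjop
Sorted second: bbcdf
Differ at position 0: 'h' vs 'b' => not anagrams

0


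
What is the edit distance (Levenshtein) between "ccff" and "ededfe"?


Computing edit distance: "ccff" -> "ededfe"
DP table:
           e    d    e    d    f    e
      0    1    2    3    4    5    6
  c   1    1    2    3    4    5    6
  c   2    2    2    3    4    5    6
  f   3    3    3    3    4    4    5
  f   4    4    4    4    4    4    5
Edit distance = dp[4][6] = 5

5


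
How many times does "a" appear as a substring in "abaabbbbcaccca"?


Searching for "a" in "abaabbbbcaccca"
Scanning each position:
  Position 0: "a" => MATCH
  Position 1: "b" => no
  Position 2: "a" => MATCH
  Position 3: "a" => MATCH
  Position 4: "b" => no
  Position 5: "b" => no
  Position 6: "b" => no
  Position 7: "b" => no
  Position 8: "c" => no
  Position 9: "a" => MATCH
  Position 10: "c" => no
  Position 11: "c" => no
  Position 12: "c" => no
  Position 13: "a" => MATCH
Total occurrences: 5

5


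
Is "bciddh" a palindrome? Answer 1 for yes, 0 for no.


Input: bciddh
Reversed: hddicb
  Compare pos 0 ('b') with pos 5 ('h'): MISMATCH
  Compare pos 1 ('c') with pos 4 ('d'): MISMATCH
  Compare pos 2 ('i') with pos 3 ('d'): MISMATCH
Result: not a palindrome

0


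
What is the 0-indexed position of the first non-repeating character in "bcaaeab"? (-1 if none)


Input: bcaaeab
Character frequencies:
  'a': 3
  'b': 2
  'c': 1
  'e': 1
Scanning left to right for freq == 1:
  Position 0 ('b'): freq=2, skip
  Position 1 ('c'): unique! => answer = 1

1


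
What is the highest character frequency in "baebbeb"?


Input: baebbeb
Character counts:
  'a': 1
  'b': 4
  'e': 2
Maximum frequency: 4

4


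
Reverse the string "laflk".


Input: laflk
Reading characters right to left:
  Position 4: 'k'
  Position 3: 'l'
  Position 2: 'f'
  Position 1: 'a'
  Position 0: 'l'
Reversed: klfal

klfal


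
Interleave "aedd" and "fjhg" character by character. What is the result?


Interleaving "aedd" and "fjhg":
  Position 0: 'a' from first, 'f' from second => "af"
  Position 1: 'e' from first, 'j' from second => "ej"
  Position 2: 'd' from first, 'h' from second => "dh"
  Position 3: 'd' from first, 'g' from second => "dg"
Result: afejdhdg

afejdhdg


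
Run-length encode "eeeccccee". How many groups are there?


Input: eeeccccee
Scanning for consecutive runs:
  Group 1: 'e' x 3 (positions 0-2)
  Group 2: 'c' x 4 (positions 3-6)
  Group 3: 'e' x 2 (positions 7-8)
Total groups: 3

3


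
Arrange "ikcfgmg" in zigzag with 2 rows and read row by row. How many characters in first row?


Zigzag "ikcfgmg" into 2 rows:
Placing characters:
  'i' => row 0
  'k' => row 1
  'c' => row 0
  'f' => row 1
  'g' => row 0
  'm' => row 1
  'g' => row 0
Rows:
  Row 0: "icgg"
  Row 1: "kfm"
First row length: 4

4


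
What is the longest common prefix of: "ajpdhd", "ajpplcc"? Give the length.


Words: ajpdhd, ajpplcc
  Position 0: all 'a' => match
  Position 1: all 'j' => match
  Position 2: all 'p' => match
  Position 3: ('d', 'p') => mismatch, stop
LCP = "ajp" (length 3)

3


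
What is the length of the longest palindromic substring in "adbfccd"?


Input: "adbfccd"
Checking substrings for palindromes:
  [4:6] "cc" (len 2) => palindrome
Longest palindromic substring: "cc" with length 2

2


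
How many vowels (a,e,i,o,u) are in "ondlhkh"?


Input: ondlhkh
Checking each character:
  'o' at position 0: vowel (running total: 1)
  'n' at position 1: consonant
  'd' at position 2: consonant
  'l' at position 3: consonant
  'h' at position 4: consonant
  'k' at position 5: consonant
  'h' at position 6: consonant
Total vowels: 1

1


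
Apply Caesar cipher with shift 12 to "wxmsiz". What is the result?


Caesar cipher: shift "wxmsiz" by 12
  'w' (pos 22) + 12 = pos 8 = 'i'
  'x' (pos 23) + 12 = pos 9 = 'j'
  'm' (pos 12) + 12 = pos 24 = 'y'
  's' (pos 18) + 12 = pos 4 = 'e'
  'i' (pos 8) + 12 = pos 20 = 'u'
  'z' (pos 25) + 12 = pos 11 = 'l'
Result: ijyeul

ijyeul


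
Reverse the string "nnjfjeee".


Input: nnjfjeee
Reading characters right to left:
  Position 7: 'e'
  Position 6: 'e'
  Position 5: 'e'
  Position 4: 'j'
  Position 3: 'f'
  Position 2: 'j'
  Position 1: 'n'
  Position 0: 'n'
Reversed: eeejfjnn

eeejfjnn


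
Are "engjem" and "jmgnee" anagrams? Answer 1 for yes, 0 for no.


Strings: "engjem", "jmgnee"
Sorted first:  eegjmn
Sorted second: eegjmn
Sorted forms match => anagrams

1


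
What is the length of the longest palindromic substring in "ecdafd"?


Input: "ecdafd"
Checking substrings for palindromes:
  No multi-char palindromic substrings found
Longest palindromic substring: "e" with length 1

1


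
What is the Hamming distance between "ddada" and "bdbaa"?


Comparing "ddada" and "bdbaa" position by position:
  Position 0: 'd' vs 'b' => differ
  Position 1: 'd' vs 'd' => same
  Position 2: 'a' vs 'b' => differ
  Position 3: 'd' vs 'a' => differ
  Position 4: 'a' vs 'a' => same
Total differences (Hamming distance): 3

3


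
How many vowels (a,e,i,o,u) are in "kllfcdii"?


Input: kllfcdii
Checking each character:
  'k' at position 0: consonant
  'l' at position 1: consonant
  'l' at position 2: consonant
  'f' at position 3: consonant
  'c' at position 4: consonant
  'd' at position 5: consonant
  'i' at position 6: vowel (running total: 1)
  'i' at position 7: vowel (running total: 2)
Total vowels: 2

2


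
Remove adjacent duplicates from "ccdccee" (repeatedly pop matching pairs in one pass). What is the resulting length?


Input: ccdccee
Stack-based adjacent duplicate removal:
  Read 'c': push. Stack: c
  Read 'c': matches stack top 'c' => pop. Stack: (empty)
  Read 'd': push. Stack: d
  Read 'c': push. Stack: dc
  Read 'c': matches stack top 'c' => pop. Stack: d
  Read 'e': push. Stack: de
  Read 'e': matches stack top 'e' => pop. Stack: d
Final stack: "d" (length 1)

1


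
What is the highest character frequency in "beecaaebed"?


Input: beecaaebed
Character counts:
  'a': 2
  'b': 2
  'c': 1
  'd': 1
  'e': 4
Maximum frequency: 4

4


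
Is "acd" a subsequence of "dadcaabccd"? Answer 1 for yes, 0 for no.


Check if "acd" is a subsequence of "dadcaabccd"
Greedy scan:
  Position 0 ('d'): no match needed
  Position 1 ('a'): matches sub[0] = 'a'
  Position 2 ('d'): no match needed
  Position 3 ('c'): matches sub[1] = 'c'
  Position 4 ('a'): no match needed
  Position 5 ('a'): no match needed
  Position 6 ('b'): no match needed
  Position 7 ('c'): no match needed
  Position 8 ('c'): no match needed
  Position 9 ('d'): matches sub[2] = 'd'
All 3 characters matched => is a subsequence

1


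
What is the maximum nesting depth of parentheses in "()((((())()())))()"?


Input: "()((((())()())))()"
Tracking depth:
  Position 0 '(': depth becomes 1
  Position 1 ')': depth becomes 0
  Position 2 '(': depth becomes 1
  Position 3 '(': depth becomes 2
  Position 4 '(': depth becomes 3
  Position 5 '(': depth becomes 4
  Position 6 '(': depth becomes 5
  Position 7 ')': depth becomes 4
  Position 8 ')': depth becomes 3
  Position 9 '(': depth becomes 4
  Position 10 ')': depth becomes 3
  Position 11 '(': depth becomes 4
  Position 12 ')': depth becomes 3
  Position 13 ')': depth becomes 2
  Position 14 ')': depth becomes 1
  Position 15 ')': depth becomes 0
  Position 16 '(': depth becomes 1
  Position 17 ')': depth becomes 0
Maximum depth reached: 5

5


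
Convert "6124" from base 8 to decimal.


Input: "6124" in base 8
Positional expansion:
  Digit '6' (value 6) x 8^3 = 3072
  Digit '1' (value 1) x 8^2 = 64
  Digit '2' (value 2) x 8^1 = 16
  Digit '4' (value 4) x 8^0 = 4
Sum = 3156

3156


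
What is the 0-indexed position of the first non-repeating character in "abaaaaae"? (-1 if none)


Input: abaaaaae
Character frequencies:
  'a': 6
  'b': 1
  'e': 1
Scanning left to right for freq == 1:
  Position 0 ('a'): freq=6, skip
  Position 1 ('b'): unique! => answer = 1

1


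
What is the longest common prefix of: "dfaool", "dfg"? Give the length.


Words: dfaool, dfg
  Position 0: all 'd' => match
  Position 1: all 'f' => match
  Position 2: ('a', 'g') => mismatch, stop
LCP = "df" (length 2)

2


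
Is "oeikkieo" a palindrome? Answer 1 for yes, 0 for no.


Input: oeikkieo
Reversed: oeikkieo
  Compare pos 0 ('o') with pos 7 ('o'): match
  Compare pos 1 ('e') with pos 6 ('e'): match
  Compare pos 2 ('i') with pos 5 ('i'): match
  Compare pos 3 ('k') with pos 4 ('k'): match
Result: palindrome

1


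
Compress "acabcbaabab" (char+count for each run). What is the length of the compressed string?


Input: acabcbaabab
Runs:
  'a' x 1 => "a1"
  'c' x 1 => "c1"
  'a' x 1 => "a1"
  'b' x 1 => "b1"
  'c' x 1 => "c1"
  'b' x 1 => "b1"
  'a' x 2 => "a2"
  'b' x 1 => "b1"
  'a' x 1 => "a1"
  'b' x 1 => "b1"
Compressed: "a1c1a1b1c1b1a2b1a1b1"
Compressed length: 20

20


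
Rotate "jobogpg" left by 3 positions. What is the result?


Input: "jobogpg", rotate left by 3
First 3 characters: "job"
Remaining characters: "ogpg"
Concatenate remaining + first: "ogpg" + "job" = "ogpgjob"

ogpgjob


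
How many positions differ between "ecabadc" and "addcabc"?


Comparing "ecabadc" and "addcabc" position by position:
  Position 0: 'e' vs 'a' => DIFFER
  Position 1: 'c' vs 'd' => DIFFER
  Position 2: 'a' vs 'd' => DIFFER
  Position 3: 'b' vs 'c' => DIFFER
  Position 4: 'a' vs 'a' => same
  Position 5: 'd' vs 'b' => DIFFER
  Position 6: 'c' vs 'c' => same
Positions that differ: 5

5


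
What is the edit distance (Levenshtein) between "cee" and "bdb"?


Computing edit distance: "cee" -> "bdb"
DP table:
           b    d    b
      0    1    2    3
  c   1    1    2    3
  e   2    2    2    3
  e   3    3    3    3
Edit distance = dp[3][3] = 3

3


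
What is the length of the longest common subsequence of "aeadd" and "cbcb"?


LCS of "aeadd" and "cbcb"
DP table:
           c    b    c    b
      0    0    0    0    0
  a   0    0    0    0    0
  e   0    0    0    0    0
  a   0    0    0    0    0
  d   0    0    0    0    0
  d   0    0    0    0    0
LCS length = dp[5][4] = 0

0


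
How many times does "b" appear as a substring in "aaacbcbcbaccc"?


Searching for "b" in "aaacbcbcbaccc"
Scanning each position:
  Position 0: "a" => no
  Position 1: "a" => no
  Position 2: "a" => no
  Position 3: "c" => no
  Position 4: "b" => MATCH
  Position 5: "c" => no
  Position 6: "b" => MATCH
  Position 7: "c" => no
  Position 8: "b" => MATCH
  Position 9: "a" => no
  Position 10: "c" => no
  Position 11: "c" => no
  Position 12: "c" => no
Total occurrences: 3

3


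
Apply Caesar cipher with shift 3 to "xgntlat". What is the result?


Caesar cipher: shift "xgntlat" by 3
  'x' (pos 23) + 3 = pos 0 = 'a'
  'g' (pos 6) + 3 = pos 9 = 'j'
  'n' (pos 13) + 3 = pos 16 = 'q'
  't' (pos 19) + 3 = pos 22 = 'w'
  'l' (pos 11) + 3 = pos 14 = 'o'
  'a' (pos 0) + 3 = pos 3 = 'd'
  't' (pos 19) + 3 = pos 22 = 'w'
Result: ajqwodw

ajqwodw


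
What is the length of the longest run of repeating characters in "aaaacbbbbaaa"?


Input: "aaaacbbbbaaa"
Scanning for longest run:
  Position 1 ('a'): continues run of 'a', length=2
  Position 2 ('a'): continues run of 'a', length=3
  Position 3 ('a'): continues run of 'a', length=4
  Position 4 ('c'): new char, reset run to 1
  Position 5 ('b'): new char, reset run to 1
  Position 6 ('b'): continues run of 'b', length=2
  Position 7 ('b'): continues run of 'b', length=3
  Position 8 ('b'): continues run of 'b', length=4
  Position 9 ('a'): new char, reset run to 1
  Position 10 ('a'): continues run of 'a', length=2
  Position 11 ('a'): continues run of 'a', length=3
Longest run: 'a' with length 4

4


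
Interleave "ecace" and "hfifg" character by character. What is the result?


Interleaving "ecace" and "hfifg":
  Position 0: 'e' from first, 'h' from second => "eh"
  Position 1: 'c' from first, 'f' from second => "cf"
  Position 2: 'a' from first, 'i' from second => "ai"
  Position 3: 'c' from first, 'f' from second => "cf"
  Position 4: 'e' from first, 'g' from second => "eg"
Result: ehcfaicfeg

ehcfaicfeg


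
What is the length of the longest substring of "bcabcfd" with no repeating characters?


Input: "bcabcfd"
Sliding window (track last position of each char):
  Position 0 ('b'): window [0,0] length 1 -- new best
  Position 1 ('c'): window [0,1] length 2 -- new best
  Position 2 ('a'): window [0,2] length 3 -- new best
  Position 3 ('b'): repeat (last at 0), move window start to 1
  Position 3 ('b'): window [1,3] length 3
  Position 4 ('c'): repeat (last at 1), move window start to 2
  Position 4 ('c'): window [2,4] length 3
  Position 5 ('f'): window [2,5] length 4 -- new best
  Position 6 ('d'): window [2,6] length 5 -- new best
Longest substring with no repeats: "abcfd" with length 5

5


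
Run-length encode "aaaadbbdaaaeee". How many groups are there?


Input: aaaadbbdaaaeee
Scanning for consecutive runs:
  Group 1: 'a' x 4 (positions 0-3)
  Group 2: 'd' x 1 (positions 4-4)
  Group 3: 'b' x 2 (positions 5-6)
  Group 4: 'd' x 1 (positions 7-7)
  Group 5: 'a' x 3 (positions 8-10)
  Group 6: 'e' x 3 (positions 11-13)
Total groups: 6

6


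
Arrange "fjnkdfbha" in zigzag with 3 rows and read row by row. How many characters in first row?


Zigzag "fjnkdfbha" into 3 rows:
Placing characters:
  'f' => row 0
  'j' => row 1
  'n' => row 2
  'k' => row 1
  'd' => row 0
  'f' => row 1
  'b' => row 2
  'h' => row 1
  'a' => row 0
Rows:
  Row 0: "fda"
  Row 1: "jkfh"
  Row 2: "nb"
First row length: 3

3


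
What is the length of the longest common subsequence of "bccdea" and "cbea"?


LCS of "bccdea" and "cbea"
DP table:
           c    b    e    a
      0    0    0    0    0
  b   0    0    1    1    1
  c   0    1    1    1    1
  c   0    1    1    1    1
  d   0    1    1    1    1
  e   0    1    1    2    2
  a   0    1    1    2    3
LCS length = dp[6][4] = 3

3


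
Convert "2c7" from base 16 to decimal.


Input: "2c7" in base 16
Positional expansion:
  Digit '2' (value 2) x 16^2 = 512
  Digit 'c' (value 12) x 16^1 = 192
  Digit '7' (value 7) x 16^0 = 7
Sum = 711

711


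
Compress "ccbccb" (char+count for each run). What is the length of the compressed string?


Input: ccbccb
Runs:
  'c' x 2 => "c2"
  'b' x 1 => "b1"
  'c' x 2 => "c2"
  'b' x 1 => "b1"
Compressed: "c2b1c2b1"
Compressed length: 8

8


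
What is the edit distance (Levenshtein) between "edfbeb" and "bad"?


Computing edit distance: "edfbeb" -> "bad"
DP table:
           b    a    d
      0    1    2    3
  e   1    1    2    3
  d   2    2    2    2
  f   3    3    3    3
  b   4    3    4    4
  e   5    4    4    5
  b   6    5    5    5
Edit distance = dp[6][3] = 5

5


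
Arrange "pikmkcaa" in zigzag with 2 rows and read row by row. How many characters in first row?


Zigzag "pikmkcaa" into 2 rows:
Placing characters:
  'p' => row 0
  'i' => row 1
  'k' => row 0
  'm' => row 1
  'k' => row 0
  'c' => row 1
  'a' => row 0
  'a' => row 1
Rows:
  Row 0: "pkka"
  Row 1: "imca"
First row length: 4

4


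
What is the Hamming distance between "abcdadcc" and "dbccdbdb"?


Comparing "abcdadcc" and "dbccdbdb" position by position:
  Position 0: 'a' vs 'd' => differ
  Position 1: 'b' vs 'b' => same
  Position 2: 'c' vs 'c' => same
  Position 3: 'd' vs 'c' => differ
  Position 4: 'a' vs 'd' => differ
  Position 5: 'd' vs 'b' => differ
  Position 6: 'c' vs 'd' => differ
  Position 7: 'c' vs 'b' => differ
Total differences (Hamming distance): 6

6


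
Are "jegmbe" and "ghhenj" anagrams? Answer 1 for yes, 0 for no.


Strings: "jegmbe", "ghhenj"
Sorted first:  beegjm
Sorted second: eghhjn
Differ at position 0: 'b' vs 'e' => not anagrams

0


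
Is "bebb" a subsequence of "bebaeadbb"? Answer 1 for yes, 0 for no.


Check if "bebb" is a subsequence of "bebaeadbb"
Greedy scan:
  Position 0 ('b'): matches sub[0] = 'b'
  Position 1 ('e'): matches sub[1] = 'e'
  Position 2 ('b'): matches sub[2] = 'b'
  Position 3 ('a'): no match needed
  Position 4 ('e'): no match needed
  Position 5 ('a'): no match needed
  Position 6 ('d'): no match needed
  Position 7 ('b'): matches sub[3] = 'b'
  Position 8 ('b'): no match needed
All 4 characters matched => is a subsequence

1


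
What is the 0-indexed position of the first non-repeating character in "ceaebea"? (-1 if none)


Input: ceaebea
Character frequencies:
  'a': 2
  'b': 1
  'c': 1
  'e': 3
Scanning left to right for freq == 1:
  Position 0 ('c'): unique! => answer = 0

0


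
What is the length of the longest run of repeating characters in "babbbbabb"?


Input: "babbbbabb"
Scanning for longest run:
  Position 1 ('a'): new char, reset run to 1
  Position 2 ('b'): new char, reset run to 1
  Position 3 ('b'): continues run of 'b', length=2
  Position 4 ('b'): continues run of 'b', length=3
  Position 5 ('b'): continues run of 'b', length=4
  Position 6 ('a'): new char, reset run to 1
  Position 7 ('b'): new char, reset run to 1
  Position 8 ('b'): continues run of 'b', length=2
Longest run: 'b' with length 4

4


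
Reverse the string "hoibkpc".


Input: hoibkpc
Reading characters right to left:
  Position 6: 'c'
  Position 5: 'p'
  Position 4: 'k'
  Position 3: 'b'
  Position 2: 'i'
  Position 1: 'o'
  Position 0: 'h'
Reversed: cpkbioh

cpkbioh


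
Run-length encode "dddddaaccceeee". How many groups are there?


Input: dddddaaccceeee
Scanning for consecutive runs:
  Group 1: 'd' x 5 (positions 0-4)
  Group 2: 'a' x 2 (positions 5-6)
  Group 3: 'c' x 3 (positions 7-9)
  Group 4: 'e' x 4 (positions 10-13)
Total groups: 4

4


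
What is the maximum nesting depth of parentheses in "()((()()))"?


Input: "()((()()))"
Tracking depth:
  Position 0 '(': depth becomes 1
  Position 1 ')': depth becomes 0
  Position 2 '(': depth becomes 1
  Position 3 '(': depth becomes 2
  Position 4 '(': depth becomes 3
  Position 5 ')': depth becomes 2
  Position 6 '(': depth becomes 3
  Position 7 ')': depth becomes 2
  Position 8 ')': depth becomes 1
  Position 9 ')': depth becomes 0
Maximum depth reached: 3

3


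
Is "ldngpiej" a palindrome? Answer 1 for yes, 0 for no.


Input: ldngpiej
Reversed: jeipgndl
  Compare pos 0 ('l') with pos 7 ('j'): MISMATCH
  Compare pos 1 ('d') with pos 6 ('e'): MISMATCH
  Compare pos 2 ('n') with pos 5 ('i'): MISMATCH
  Compare pos 3 ('g') with pos 4 ('p'): MISMATCH
Result: not a palindrome

0


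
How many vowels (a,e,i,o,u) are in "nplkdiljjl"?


Input: nplkdiljjl
Checking each character:
  'n' at position 0: consonant
  'p' at position 1: consonant
  'l' at position 2: consonant
  'k' at position 3: consonant
  'd' at position 4: consonant
  'i' at position 5: vowel (running total: 1)
  'l' at position 6: consonant
  'j' at position 7: consonant
  'j' at position 8: consonant
  'l' at position 9: consonant
Total vowels: 1

1


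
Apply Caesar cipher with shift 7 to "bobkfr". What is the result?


Caesar cipher: shift "bobkfr" by 7
  'b' (pos 1) + 7 = pos 8 = 'i'
  'o' (pos 14) + 7 = pos 21 = 'v'
  'b' (pos 1) + 7 = pos 8 = 'i'
  'k' (pos 10) + 7 = pos 17 = 'r'
  'f' (pos 5) + 7 = pos 12 = 'm'
  'r' (pos 17) + 7 = pos 24 = 'y'
Result: ivirmy

ivirmy


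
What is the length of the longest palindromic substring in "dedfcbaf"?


Input: "dedfcbaf"
Checking substrings for palindromes:
  [0:3] "ded" (len 3) => palindrome
Longest palindromic substring: "ded" with length 3

3


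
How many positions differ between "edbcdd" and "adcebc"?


Comparing "edbcdd" and "adcebc" position by position:
  Position 0: 'e' vs 'a' => DIFFER
  Position 1: 'd' vs 'd' => same
  Position 2: 'b' vs 'c' => DIFFER
  Position 3: 'c' vs 'e' => DIFFER
  Position 4: 'd' vs 'b' => DIFFER
  Position 5: 'd' vs 'c' => DIFFER
Positions that differ: 5

5


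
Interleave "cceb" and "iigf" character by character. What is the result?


Interleaving "cceb" and "iigf":
  Position 0: 'c' from first, 'i' from second => "ci"
  Position 1: 'c' from first, 'i' from second => "ci"
  Position 2: 'e' from first, 'g' from second => "eg"
  Position 3: 'b' from first, 'f' from second => "bf"
Result: ciciegbf

ciciegbf


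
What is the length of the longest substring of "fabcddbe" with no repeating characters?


Input: "fabcddbe"
Sliding window (track last position of each char):
  Position 0 ('f'): window [0,0] length 1 -- new best
  Position 1 ('a'): window [0,1] length 2 -- new best
  Position 2 ('b'): window [0,2] length 3 -- new best
  Position 3 ('c'): window [0,3] length 4 -- new best
  Position 4 ('d'): window [0,4] length 5 -- new best
  Position 5 ('d'): repeat (last at 4), move window start to 5
  Position 5 ('d'): window [5,5] length 1
  Position 6 ('b'): window [5,6] length 2
  Position 7 ('e'): window [5,7] length 3
Longest substring with no repeats: "fabcd" with length 5

5


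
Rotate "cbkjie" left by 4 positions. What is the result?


Input: "cbkjie", rotate left by 4
First 4 characters: "cbkj"
Remaining characters: "ie"
Concatenate remaining + first: "ie" + "cbkj" = "iecbkj"

iecbkj


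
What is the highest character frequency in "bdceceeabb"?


Input: bdceceeabb
Character counts:
  'a': 1
  'b': 3
  'c': 2
  'd': 1
  'e': 3
Maximum frequency: 3

3


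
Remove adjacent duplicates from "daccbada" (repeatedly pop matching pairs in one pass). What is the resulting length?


Input: daccbada
Stack-based adjacent duplicate removal:
  Read 'd': push. Stack: d
  Read 'a': push. Stack: da
  Read 'c': push. Stack: dac
  Read 'c': matches stack top 'c' => pop. Stack: da
  Read 'b': push. Stack: dab
  Read 'a': push. Stack: daba
  Read 'd': push. Stack: dabad
  Read 'a': push. Stack: dabada
Final stack: "dabada" (length 6)

6


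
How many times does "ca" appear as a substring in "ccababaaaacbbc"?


Searching for "ca" in "ccababaaaacbbc"
Scanning each position:
  Position 0: "cc" => no
  Position 1: "ca" => MATCH
  Position 2: "ab" => no
  Position 3: "ba" => no
  Position 4: "ab" => no
  Position 5: "ba" => no
  Position 6: "aa" => no
  Position 7: "aa" => no
  Position 8: "aa" => no
  Position 9: "ac" => no
  Position 10: "cb" => no
  Position 11: "bb" => no
  Position 12: "bc" => no
Total occurrences: 1

1


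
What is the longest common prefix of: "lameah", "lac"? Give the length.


Words: lameah, lac
  Position 0: all 'l' => match
  Position 1: all 'a' => match
  Position 2: ('m', 'c') => mismatch, stop
LCP = "la" (length 2)

2


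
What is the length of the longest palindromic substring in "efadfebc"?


Input: "efadfebc"
Checking substrings for palindromes:
  No multi-char palindromic substrings found
Longest palindromic substring: "e" with length 1

1


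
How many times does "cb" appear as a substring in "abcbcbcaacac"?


Searching for "cb" in "abcbcbcaacac"
Scanning each position:
  Position 0: "ab" => no
  Position 1: "bc" => no
  Position 2: "cb" => MATCH
  Position 3: "bc" => no
  Position 4: "cb" => MATCH
  Position 5: "bc" => no
  Position 6: "ca" => no
  Position 7: "aa" => no
  Position 8: "ac" => no
  Position 9: "ca" => no
  Position 10: "ac" => no
Total occurrences: 2

2


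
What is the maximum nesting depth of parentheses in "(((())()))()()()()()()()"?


Input: "(((())()))()()()()()()()"
Tracking depth:
  Position 0 '(': depth becomes 1
  Position 1 '(': depth becomes 2
  Position 2 '(': depth becomes 3
  Position 3 '(': depth becomes 4
  Position 4 ')': depth becomes 3
  Position 5 ')': depth becomes 2
  Position 6 '(': depth becomes 3
  Position 7 ')': depth becomes 2
  Position 8 ')': depth becomes 1
  Position 9 ')': depth becomes 0
  Position 10 '(': depth becomes 1
  Position 11 ')': depth becomes 0
  Position 12 '(': depth becomes 1
  Position 13 ')': depth becomes 0
  Position 14 '(': depth becomes 1
  Position 15 ')': depth becomes 0
  Position 16 '(': depth becomes 1
  Position 17 ')': depth becomes 0
  Position 18 '(': depth becomes 1
  Position 19 ')': depth becomes 0
  Position 20 '(': depth becomes 1
  Position 21 ')': depth becomes 0
  Position 22 '(': depth becomes 1
  Position 23 ')': depth becomes 0
Maximum depth reached: 4

4


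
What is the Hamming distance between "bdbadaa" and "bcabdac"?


Comparing "bdbadaa" and "bcabdac" position by position:
  Position 0: 'b' vs 'b' => same
  Position 1: 'd' vs 'c' => differ
  Position 2: 'b' vs 'a' => differ
  Position 3: 'a' vs 'b' => differ
  Position 4: 'd' vs 'd' => same
  Position 5: 'a' vs 'a' => same
  Position 6: 'a' vs 'c' => differ
Total differences (Hamming distance): 4

4


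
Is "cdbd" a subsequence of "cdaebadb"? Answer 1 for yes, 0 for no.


Check if "cdbd" is a subsequence of "cdaebadb"
Greedy scan:
  Position 0 ('c'): matches sub[0] = 'c'
  Position 1 ('d'): matches sub[1] = 'd'
  Position 2 ('a'): no match needed
  Position 3 ('e'): no match needed
  Position 4 ('b'): matches sub[2] = 'b'
  Position 5 ('a'): no match needed
  Position 6 ('d'): matches sub[3] = 'd'
  Position 7 ('b'): no match needed
All 4 characters matched => is a subsequence

1


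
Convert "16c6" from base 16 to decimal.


Input: "16c6" in base 16
Positional expansion:
  Digit '1' (value 1) x 16^3 = 4096
  Digit '6' (value 6) x 16^2 = 1536
  Digit 'c' (value 12) x 16^1 = 192
  Digit '6' (value 6) x 16^0 = 6
Sum = 5830

5830


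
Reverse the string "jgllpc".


Input: jgllpc
Reading characters right to left:
  Position 5: 'c'
  Position 4: 'p'
  Position 3: 'l'
  Position 2: 'l'
  Position 1: 'g'
  Position 0: 'j'
Reversed: cpllgj

cpllgj


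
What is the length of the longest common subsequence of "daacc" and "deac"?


LCS of "daacc" and "deac"
DP table:
           d    e    a    c
      0    0    0    0    0
  d   0    1    1    1    1
  a   0    1    1    2    2
  a   0    1    1    2    2
  c   0    1    1    2    3
  c   0    1    1    2    3
LCS length = dp[5][4] = 3

3


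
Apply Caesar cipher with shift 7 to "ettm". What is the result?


Caesar cipher: shift "ettm" by 7
  'e' (pos 4) + 7 = pos 11 = 'l'
  't' (pos 19) + 7 = pos 0 = 'a'
  't' (pos 19) + 7 = pos 0 = 'a'
  'm' (pos 12) + 7 = pos 19 = 't'
Result: laat

laat


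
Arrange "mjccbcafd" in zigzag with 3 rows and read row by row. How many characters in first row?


Zigzag "mjccbcafd" into 3 rows:
Placing characters:
  'm' => row 0
  'j' => row 1
  'c' => row 2
  'c' => row 1
  'b' => row 0
  'c' => row 1
  'a' => row 2
  'f' => row 1
  'd' => row 0
Rows:
  Row 0: "mbd"
  Row 1: "jccf"
  Row 2: "ca"
First row length: 3

3


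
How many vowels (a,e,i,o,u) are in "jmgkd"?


Input: jmgkd
Checking each character:
  'j' at position 0: consonant
  'm' at position 1: consonant
  'g' at position 2: consonant
  'k' at position 3: consonant
  'd' at position 4: consonant
Total vowels: 0

0


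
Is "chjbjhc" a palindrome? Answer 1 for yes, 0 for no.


Input: chjbjhc
Reversed: chjbjhc
  Compare pos 0 ('c') with pos 6 ('c'): match
  Compare pos 1 ('h') with pos 5 ('h'): match
  Compare pos 2 ('j') with pos 4 ('j'): match
Result: palindrome

1


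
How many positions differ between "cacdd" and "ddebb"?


Comparing "cacdd" and "ddebb" position by position:
  Position 0: 'c' vs 'd' => DIFFER
  Position 1: 'a' vs 'd' => DIFFER
  Position 2: 'c' vs 'e' => DIFFER
  Position 3: 'd' vs 'b' => DIFFER
  Position 4: 'd' vs 'b' => DIFFER
Positions that differ: 5

5


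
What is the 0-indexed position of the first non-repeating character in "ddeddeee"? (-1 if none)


Input: ddeddeee
Character frequencies:
  'd': 4
  'e': 4
Scanning left to right for freq == 1:
  Position 0 ('d'): freq=4, skip
  Position 1 ('d'): freq=4, skip
  Position 2 ('e'): freq=4, skip
  Position 3 ('d'): freq=4, skip
  Position 4 ('d'): freq=4, skip
  Position 5 ('e'): freq=4, skip
  Position 6 ('e'): freq=4, skip
  Position 7 ('e'): freq=4, skip
  No unique character found => answer = -1

-1


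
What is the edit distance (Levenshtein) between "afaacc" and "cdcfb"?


Computing edit distance: "afaacc" -> "cdcfb"
DP table:
           c    d    c    f    b
      0    1    2    3    4    5
  a   1    1    2    3    4    5
  f   2    2    2    3    3    4
  a   3    3    3    3    4    4
  a   4    4    4    4    4    5
  c   5    4    5    4    5    5
  c   6    5    5    5    5    6
Edit distance = dp[6][5] = 6

6


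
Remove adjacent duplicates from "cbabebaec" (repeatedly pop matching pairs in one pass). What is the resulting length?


Input: cbabebaec
Stack-based adjacent duplicate removal:
  Read 'c': push. Stack: c
  Read 'b': push. Stack: cb
  Read 'a': push. Stack: cba
  Read 'b': push. Stack: cbab
  Read 'e': push. Stack: cbabe
  Read 'b': push. Stack: cbabeb
  Read 'a': push. Stack: cbabeba
  Read 'e': push. Stack: cbabebae
  Read 'c': push. Stack: cbabebaec
Final stack: "cbabebaec" (length 9)

9


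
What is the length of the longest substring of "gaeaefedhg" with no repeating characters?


Input: "gaeaefedhg"
Sliding window (track last position of each char):
  Position 0 ('g'): window [0,0] length 1 -- new best
  Position 1 ('a'): window [0,1] length 2 -- new best
  Position 2 ('e'): window [0,2] length 3 -- new best
  Position 3 ('a'): repeat (last at 1), move window start to 2
  Position 3 ('a'): window [2,3] length 2
  Position 4 ('e'): repeat (last at 2), move window start to 3
  Position 4 ('e'): window [3,4] length 2
  Position 5 ('f'): window [3,5] length 3
  Position 6 ('e'): repeat (last at 4), move window start to 5
  Position 6 ('e'): window [5,6] length 2
  Position 7 ('d'): window [5,7] length 3
  Position 8 ('h'): window [5,8] length 4 -- new best
  Position 9 ('g'): window [5,9] length 5 -- new best
Longest substring with no repeats: "fedhg" with length 5

5


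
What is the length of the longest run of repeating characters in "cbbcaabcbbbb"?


Input: "cbbcaabcbbbb"
Scanning for longest run:
  Position 1 ('b'): new char, reset run to 1
  Position 2 ('b'): continues run of 'b', length=2
  Position 3 ('c'): new char, reset run to 1
  Position 4 ('a'): new char, reset run to 1
  Position 5 ('a'): continues run of 'a', length=2
  Position 6 ('b'): new char, reset run to 1
  Position 7 ('c'): new char, reset run to 1
  Position 8 ('b'): new char, reset run to 1
  Position 9 ('b'): continues run of 'b', length=2
  Position 10 ('b'): continues run of 'b', length=3
  Position 11 ('b'): continues run of 'b', length=4
Longest run: 'b' with length 4

4


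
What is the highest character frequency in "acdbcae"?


Input: acdbcae
Character counts:
  'a': 2
  'b': 1
  'c': 2
  'd': 1
  'e': 1
Maximum frequency: 2

2


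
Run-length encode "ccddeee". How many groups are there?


Input: ccddeee
Scanning for consecutive runs:
  Group 1: 'c' x 2 (positions 0-1)
  Group 2: 'd' x 2 (positions 2-3)
  Group 3: 'e' x 3 (positions 4-6)
Total groups: 3

3


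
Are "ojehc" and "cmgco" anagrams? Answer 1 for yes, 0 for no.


Strings: "ojehc", "cmgco"
Sorted first:  cehjo
Sorted second: ccgmo
Differ at position 1: 'e' vs 'c' => not anagrams

0


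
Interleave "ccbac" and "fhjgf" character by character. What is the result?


Interleaving "ccbac" and "fhjgf":
  Position 0: 'c' from first, 'f' from second => "cf"
  Position 1: 'c' from first, 'h' from second => "ch"
  Position 2: 'b' from first, 'j' from second => "bj"
  Position 3: 'a' from first, 'g' from second => "ag"
  Position 4: 'c' from first, 'f' from second => "cf"
Result: cfchbjagcf

cfchbjagcf


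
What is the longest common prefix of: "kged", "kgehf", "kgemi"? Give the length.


Words: kged, kgehf, kgemi
  Position 0: all 'k' => match
  Position 1: all 'g' => match
  Position 2: all 'e' => match
  Position 3: ('d', 'h', 'm') => mismatch, stop
LCP = "kge" (length 3)

3


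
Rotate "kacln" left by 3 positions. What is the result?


Input: "kacln", rotate left by 3
First 3 characters: "kac"
Remaining characters: "ln"
Concatenate remaining + first: "ln" + "kac" = "lnkac"

lnkac


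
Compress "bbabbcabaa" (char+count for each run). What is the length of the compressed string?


Input: bbabbcabaa
Runs:
  'b' x 2 => "b2"
  'a' x 1 => "a1"
  'b' x 2 => "b2"
  'c' x 1 => "c1"
  'a' x 1 => "a1"
  'b' x 1 => "b1"
  'a' x 2 => "a2"
Compressed: "b2a1b2c1a1b1a2"
Compressed length: 14

14


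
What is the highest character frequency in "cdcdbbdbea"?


Input: cdcdbbdbea
Character counts:
  'a': 1
  'b': 3
  'c': 2
  'd': 3
  'e': 1
Maximum frequency: 3

3


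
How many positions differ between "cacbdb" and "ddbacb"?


Comparing "cacbdb" and "ddbacb" position by position:
  Position 0: 'c' vs 'd' => DIFFER
  Position 1: 'a' vs 'd' => DIFFER
  Position 2: 'c' vs 'b' => DIFFER
  Position 3: 'b' vs 'a' => DIFFER
  Position 4: 'd' vs 'c' => DIFFER
  Position 5: 'b' vs 'b' => same
Positions that differ: 5

5


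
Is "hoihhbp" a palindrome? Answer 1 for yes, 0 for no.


Input: hoihhbp
Reversed: pbhhioh
  Compare pos 0 ('h') with pos 6 ('p'): MISMATCH
  Compare pos 1 ('o') with pos 5 ('b'): MISMATCH
  Compare pos 2 ('i') with pos 4 ('h'): MISMATCH
Result: not a palindrome

0


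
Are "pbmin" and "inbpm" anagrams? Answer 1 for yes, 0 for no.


Strings: "pbmin", "inbpm"
Sorted first:  bimnp
Sorted second: bimnp
Sorted forms match => anagrams

1


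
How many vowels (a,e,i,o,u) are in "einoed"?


Input: einoed
Checking each character:
  'e' at position 0: vowel (running total: 1)
  'i' at position 1: vowel (running total: 2)
  'n' at position 2: consonant
  'o' at position 3: vowel (running total: 3)
  'e' at position 4: vowel (running total: 4)
  'd' at position 5: consonant
Total vowels: 4

4


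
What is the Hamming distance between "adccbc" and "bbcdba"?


Comparing "adccbc" and "bbcdba" position by position:
  Position 0: 'a' vs 'b' => differ
  Position 1: 'd' vs 'b' => differ
  Position 2: 'c' vs 'c' => same
  Position 3: 'c' vs 'd' => differ
  Position 4: 'b' vs 'b' => same
  Position 5: 'c' vs 'a' => differ
Total differences (Hamming distance): 4

4


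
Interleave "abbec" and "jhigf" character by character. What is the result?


Interleaving "abbec" and "jhigf":
  Position 0: 'a' from first, 'j' from second => "aj"
  Position 1: 'b' from first, 'h' from second => "bh"
  Position 2: 'b' from first, 'i' from second => "bi"
  Position 3: 'e' from first, 'g' from second => "eg"
  Position 4: 'c' from first, 'f' from second => "cf"
Result: ajbhbiegcf

ajbhbiegcf


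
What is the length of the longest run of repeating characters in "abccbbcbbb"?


Input: "abccbbcbbb"
Scanning for longest run:
  Position 1 ('b'): new char, reset run to 1
  Position 2 ('c'): new char, reset run to 1
  Position 3 ('c'): continues run of 'c', length=2
  Position 4 ('b'): new char, reset run to 1
  Position 5 ('b'): continues run of 'b', length=2
  Position 6 ('c'): new char, reset run to 1
  Position 7 ('b'): new char, reset run to 1
  Position 8 ('b'): continues run of 'b', length=2
  Position 9 ('b'): continues run of 'b', length=3
Longest run: 'b' with length 3

3


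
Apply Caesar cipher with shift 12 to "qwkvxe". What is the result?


Caesar cipher: shift "qwkvxe" by 12
  'q' (pos 16) + 12 = pos 2 = 'c'
  'w' (pos 22) + 12 = pos 8 = 'i'
  'k' (pos 10) + 12 = pos 22 = 'w'
  'v' (pos 21) + 12 = pos 7 = 'h'
  'x' (pos 23) + 12 = pos 9 = 'j'
  'e' (pos 4) + 12 = pos 16 = 'q'
Result: ciwhjq

ciwhjq


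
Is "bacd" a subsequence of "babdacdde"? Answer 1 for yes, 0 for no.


Check if "bacd" is a subsequence of "babdacdde"
Greedy scan:
  Position 0 ('b'): matches sub[0] = 'b'
  Position 1 ('a'): matches sub[1] = 'a'
  Position 2 ('b'): no match needed
  Position 3 ('d'): no match needed
  Position 4 ('a'): no match needed
  Position 5 ('c'): matches sub[2] = 'c'
  Position 6 ('d'): matches sub[3] = 'd'
  Position 7 ('d'): no match needed
  Position 8 ('e'): no match needed
All 4 characters matched => is a subsequence

1


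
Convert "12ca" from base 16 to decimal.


Input: "12ca" in base 16
Positional expansion:
  Digit '1' (value 1) x 16^3 = 4096
  Digit '2' (value 2) x 16^2 = 512
  Digit 'c' (value 12) x 16^1 = 192
  Digit 'a' (value 10) x 16^0 = 10
Sum = 4810

4810


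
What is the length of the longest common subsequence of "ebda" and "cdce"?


LCS of "ebda" and "cdce"
DP table:
           c    d    c    e
      0    0    0    0    0
  e   0    0    0    0    1
  b   0    0    0    0    1
  d   0    0    1    1    1
  a   0    0    1    1    1
LCS length = dp[4][4] = 1

1


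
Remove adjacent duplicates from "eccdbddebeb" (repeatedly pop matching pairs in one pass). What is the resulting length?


Input: eccdbddebeb
Stack-based adjacent duplicate removal:
  Read 'e': push. Stack: e
  Read 'c': push. Stack: ec
  Read 'c': matches stack top 'c' => pop. Stack: e
  Read 'd': push. Stack: ed
  Read 'b': push. Stack: edb
  Read 'd': push. Stack: edbd
  Read 'd': matches stack top 'd' => pop. Stack: edb
  Read 'e': push. Stack: edbe
  Read 'b': push. Stack: edbeb
  Read 'e': push. Stack: edbebe
  Read 'b': push. Stack: edbebeb
Final stack: "edbebeb" (length 7)

7


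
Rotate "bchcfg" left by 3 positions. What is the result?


Input: "bchcfg", rotate left by 3
First 3 characters: "bch"
Remaining characters: "cfg"
Concatenate remaining + first: "cfg" + "bch" = "cfgbch"

cfgbch


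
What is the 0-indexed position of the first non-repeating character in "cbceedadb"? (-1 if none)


Input: cbceedadb
Character frequencies:
  'a': 1
  'b': 2
  'c': 2
  'd': 2
  'e': 2
Scanning left to right for freq == 1:
  Position 0 ('c'): freq=2, skip
  Position 1 ('b'): freq=2, skip
  Position 2 ('c'): freq=2, skip
  Position 3 ('e'): freq=2, skip
  Position 4 ('e'): freq=2, skip
  Position 5 ('d'): freq=2, skip
  Position 6 ('a'): unique! => answer = 6

6


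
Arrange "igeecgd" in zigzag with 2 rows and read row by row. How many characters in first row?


Zigzag "igeecgd" into 2 rows:
Placing characters:
  'i' => row 0
  'g' => row 1
  'e' => row 0
  'e' => row 1
  'c' => row 0
  'g' => row 1
  'd' => row 0
Rows:
  Row 0: "iecd"
  Row 1: "geg"
First row length: 4

4


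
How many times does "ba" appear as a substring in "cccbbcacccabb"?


Searching for "ba" in "cccbbcacccabb"
Scanning each position:
  Position 0: "cc" => no
  Position 1: "cc" => no
  Position 2: "cb" => no
  Position 3: "bb" => no
  Position 4: "bc" => no
  Position 5: "ca" => no
  Position 6: "ac" => no
  Position 7: "cc" => no
  Position 8: "cc" => no
  Position 9: "ca" => no
  Position 10: "ab" => no
  Position 11: "bb" => no
Total occurrences: 0

0


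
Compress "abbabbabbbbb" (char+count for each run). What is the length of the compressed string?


Input: abbabbabbbbb
Runs:
  'a' x 1 => "a1"
  'b' x 2 => "b2"
  'a' x 1 => "a1"
  'b' x 2 => "b2"
  'a' x 1 => "a1"
  'b' x 5 => "b5"
Compressed: "a1b2a1b2a1b5"
Compressed length: 12

12


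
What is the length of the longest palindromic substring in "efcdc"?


Input: "efcdc"
Checking substrings for palindromes:
  [2:5] "cdc" (len 3) => palindrome
Longest palindromic substring: "cdc" with length 3

3


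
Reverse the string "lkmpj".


Input: lkmpj
Reading characters right to left:
  Position 4: 'j'
  Position 3: 'p'
  Position 2: 'm'
  Position 1: 'k'
  Position 0: 'l'
Reversed: jpmkl

jpmkl


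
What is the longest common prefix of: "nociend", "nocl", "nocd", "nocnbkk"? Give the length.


Words: nociend, nocl, nocd, nocnbkk
  Position 0: all 'n' => match
  Position 1: all 'o' => match
  Position 2: all 'c' => match
  Position 3: ('i', 'l', 'd', 'n') => mismatch, stop
LCP = "noc" (length 3)

3


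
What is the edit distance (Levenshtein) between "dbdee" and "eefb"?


Computing edit distance: "dbdee" -> "eefb"
DP table:
           e    e    f    b
      0    1    2    3    4
  d   1    1    2    3    4
  b   2    2    2    3    3
  d   3    3    3    3    4
  e   4    3    3    4    4
  e   5    4    3    4    5
Edit distance = dp[5][4] = 5

5


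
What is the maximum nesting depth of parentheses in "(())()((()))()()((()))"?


Input: "(())()((()))()()((()))"
Tracking depth:
  Position 0 '(': depth becomes 1
  Position 1 '(': depth becomes 2
  Position 2 ')': depth becomes 1
  Position 3 ')': depth becomes 0
  Position 4 '(': depth becomes 1
  Position 5 ')': depth becomes 0
  Position 6 '(': depth becomes 1
  Position 7 '(': depth becomes 2
  Position 8 '(': depth becomes 3
  Position 9 ')': depth becomes 2
  Position 10 ')': depth becomes 1
  Position 11 ')': depth becomes 0
  Position 12 '(': depth becomes 1
  Position 13 ')': depth becomes 0
  Position 14 '(': depth becomes 1
  Position 15 ')': depth becomes 0
  Position 16 '(': depth becomes 1
  Position 17 '(': depth becomes 2
  Position 18 '(': depth becomes 3
  Position 19 ')': depth becomes 2
  Position 20 ')': depth becomes 1
  Position 21 ')': depth becomes 0
Maximum depth reached: 3

3
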